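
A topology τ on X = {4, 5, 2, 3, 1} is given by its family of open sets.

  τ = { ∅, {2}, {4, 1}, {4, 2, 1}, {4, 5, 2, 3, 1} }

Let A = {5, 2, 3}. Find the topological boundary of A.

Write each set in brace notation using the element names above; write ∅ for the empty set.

{5, 3}

opens ⊆ A: ∅, {2}; union → int = {2}
complement {4, 1}; its interior {4, 1}; cl(A) = X∖{4, 1} = {5, 2, 3}
boundary = {5, 2, 3} ∖ {2} = {5, 3}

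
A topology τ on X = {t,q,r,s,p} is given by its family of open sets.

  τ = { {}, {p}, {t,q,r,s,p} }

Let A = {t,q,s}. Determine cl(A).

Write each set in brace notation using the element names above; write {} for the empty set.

{t,q,r,s}

complement {r,p}; its interior {p}; cl(A) = X∖{p} = {t,q,r,s}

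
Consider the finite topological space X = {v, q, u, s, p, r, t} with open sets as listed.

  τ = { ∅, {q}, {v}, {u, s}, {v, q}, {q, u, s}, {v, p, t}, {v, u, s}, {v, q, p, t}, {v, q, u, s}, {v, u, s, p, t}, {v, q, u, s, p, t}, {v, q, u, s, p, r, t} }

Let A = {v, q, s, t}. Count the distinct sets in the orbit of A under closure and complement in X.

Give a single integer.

10

complement {u, p, r}; its interior ∅; cl(A) = X∖∅ = {v, q, u, s, p, r, t}
With k = closure, c = complement:
  1. A     = {v, q, s, t}
  2. kA    = {v, q, u, s, p, r, t}
  3. cA    = {u, p, r}
  4. ckA   = ∅
  5. kcA   = {u, s, p, r, t}
  6. ckcA  = {v, q}
  7. kckcA = {v, q, p, r, t}
  8. ckckcA = {u, s}
  9. kckckcA = {u, s, r}
  10. ckckckcA = {v, q, p, t}
k, c of each give nothing new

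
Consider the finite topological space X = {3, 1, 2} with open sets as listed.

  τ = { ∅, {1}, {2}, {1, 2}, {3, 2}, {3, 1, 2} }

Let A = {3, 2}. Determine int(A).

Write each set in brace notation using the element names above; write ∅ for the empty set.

interior: largest open inside A is {3, 2} (from ∅, {2}, {3, 2})

{3, 2}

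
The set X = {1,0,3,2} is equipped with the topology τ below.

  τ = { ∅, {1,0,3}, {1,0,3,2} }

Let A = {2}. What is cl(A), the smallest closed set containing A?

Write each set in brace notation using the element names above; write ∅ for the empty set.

closure: X∖int(X∖A) = X∖{1,0,3} = {2}

{2}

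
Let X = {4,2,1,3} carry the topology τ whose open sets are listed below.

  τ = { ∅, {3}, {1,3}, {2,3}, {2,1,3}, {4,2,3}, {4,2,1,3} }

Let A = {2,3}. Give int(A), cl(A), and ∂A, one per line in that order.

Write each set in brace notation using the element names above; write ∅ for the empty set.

open subsets of A: ∅, {3}, {2,3}; so int(A) = {2,3}
closure: X∖int(X∖A) = X∖∅ = {4,2,1,3}
∂A = {4,2,1,3} minus {2,3} = {4,1}

int(A) = {2,3}
cl(A)  = {4,2,1,3}
∂A     = {4,1}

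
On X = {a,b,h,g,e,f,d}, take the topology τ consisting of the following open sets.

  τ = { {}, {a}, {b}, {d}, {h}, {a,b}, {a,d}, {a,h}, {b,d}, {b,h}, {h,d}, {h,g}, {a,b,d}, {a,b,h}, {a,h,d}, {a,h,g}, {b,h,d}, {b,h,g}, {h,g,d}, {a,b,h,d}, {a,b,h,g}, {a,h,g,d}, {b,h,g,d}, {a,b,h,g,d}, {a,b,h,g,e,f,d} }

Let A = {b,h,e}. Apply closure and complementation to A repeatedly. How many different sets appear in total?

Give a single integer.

complement {a,g,f,d}; its interior {a,d}; cl(A) = X∖{a,d} = {b,h,g,e,f}
With k = closure, c = complement:
  1. A     = {b,h,e}
  2. kA    = {b,h,g,e,f}
  3. cA    = {a,g,f,d}
  4. ckA   = {a,d}
  5. kcA   = {a,g,e,f,d}
  6. kckA  = {a,e,f,d}
  7. ckcA  = {b,h}
  8. ckckA = {b,h,g}
k, c of each give nothing new

8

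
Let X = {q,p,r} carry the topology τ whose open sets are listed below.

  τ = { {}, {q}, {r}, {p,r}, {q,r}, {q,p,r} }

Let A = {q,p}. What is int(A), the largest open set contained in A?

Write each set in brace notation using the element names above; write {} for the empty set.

{q}

opens ⊆ A: {}, {q}; union → int = {q}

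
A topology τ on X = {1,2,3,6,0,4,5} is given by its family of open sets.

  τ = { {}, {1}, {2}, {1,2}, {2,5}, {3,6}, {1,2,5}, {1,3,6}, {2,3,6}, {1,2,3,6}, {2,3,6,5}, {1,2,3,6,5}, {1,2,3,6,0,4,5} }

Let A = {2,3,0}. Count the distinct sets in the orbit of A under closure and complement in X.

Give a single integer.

complement {1,6,4,5}; its interior {1}; cl(A) = X∖{1} = {2,3,6,0,4,5}
With k = closure, c = complement:
  1. A     = {2,3,0}
  2. kA    = {2,3,6,0,4,5}
  3. cA    = {1,6,4,5}
  4. ckA   = {1}
  5. kcA   = {1,3,6,0,4,5}
  6. kckA  = {1,0,4}
  7. ckcA  = {2}
  8. ckckA = {2,3,6,5}
  9. kckcA = {2,0,4,5}
  10. ckckcA = {1,3,6}
  11. kckckcA = {1,3,6,0,4}
  12. ckckckcA = {2,5}
k, c of each give nothing new

12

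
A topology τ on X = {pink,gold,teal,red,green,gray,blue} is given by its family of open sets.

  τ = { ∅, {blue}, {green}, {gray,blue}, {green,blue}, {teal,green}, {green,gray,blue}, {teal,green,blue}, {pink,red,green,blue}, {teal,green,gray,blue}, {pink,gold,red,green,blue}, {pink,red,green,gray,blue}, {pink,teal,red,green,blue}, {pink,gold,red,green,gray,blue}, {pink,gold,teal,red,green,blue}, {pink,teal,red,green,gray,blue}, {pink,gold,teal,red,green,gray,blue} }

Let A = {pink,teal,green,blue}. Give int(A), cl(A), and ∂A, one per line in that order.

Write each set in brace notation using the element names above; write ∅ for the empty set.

opens ⊆ A: ∅, {green}, {blue}, {teal,green}, {green,blue}, {teal,green,blue}; union → int = {teal,green,blue}
complement {gold,red,gray}; its interior ∅; cl(A) = X∖∅ = {pink,gold,teal,red,green,gray,blue}
boundary = {pink,gold,teal,red,green,gray,blue} ∖ {teal,green,blue} = {pink,gold,red,gray}

int(A) = {teal,green,blue}
cl(A)  = {pink,gold,teal,red,green,gray,blue}
∂A     = {pink,gold,red,gray}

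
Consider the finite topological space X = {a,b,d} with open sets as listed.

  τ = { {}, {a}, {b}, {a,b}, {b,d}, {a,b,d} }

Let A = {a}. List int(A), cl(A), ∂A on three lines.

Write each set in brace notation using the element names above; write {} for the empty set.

int(A) = {a}
cl(A)  = {a}
∂A     = {}

open subsets of A: {}, {a}; so int(A) = {a}
closure: X∖int(X∖A) = X∖{b,d} = {a}
∂A = {a} minus {a} = {}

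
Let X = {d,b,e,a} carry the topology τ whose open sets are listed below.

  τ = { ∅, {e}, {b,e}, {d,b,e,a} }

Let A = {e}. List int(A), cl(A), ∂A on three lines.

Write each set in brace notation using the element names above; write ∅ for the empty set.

int(A) = {e}
cl(A)  = {d,b,e,a}
∂A     = {d,b,a}

interior: largest open inside A is {e} (from ∅, {e})
cl via duality: int({d,b,a}) = ∅, so X∖∅ = {d,b,e,a}
cl∖int = {d,b,a}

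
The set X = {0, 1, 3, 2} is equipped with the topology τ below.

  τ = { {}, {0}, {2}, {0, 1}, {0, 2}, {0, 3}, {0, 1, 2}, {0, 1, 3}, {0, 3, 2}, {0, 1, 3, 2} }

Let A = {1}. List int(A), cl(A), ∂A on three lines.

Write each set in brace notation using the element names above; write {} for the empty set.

U open, U⊆A: {}. int(A) = ⋃ = {}
X∖A={0, 3, 2}, int(X∖A)={0, 3, 2}, hence cl(A)={1}
∂A: remove int from cl → {1}

int(A) = {}
cl(A)  = {1}
∂A     = {1}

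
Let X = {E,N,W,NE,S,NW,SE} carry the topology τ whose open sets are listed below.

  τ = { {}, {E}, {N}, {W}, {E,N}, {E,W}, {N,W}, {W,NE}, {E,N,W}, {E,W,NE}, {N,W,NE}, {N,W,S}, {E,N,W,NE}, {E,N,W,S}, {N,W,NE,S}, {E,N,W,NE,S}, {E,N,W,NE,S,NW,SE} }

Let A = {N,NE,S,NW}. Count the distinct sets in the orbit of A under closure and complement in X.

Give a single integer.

cl via duality: int({E,W,SE}) = {E,W}, so X∖{E,W} = {N,NE,S,NW,SE}
Write k for closure, c for complement:
  1. A     = {N,NE,S,NW}
  2. kA    = {N,NE,S,NW,SE}
  3. cA    = {E,W,SE}
  4. ckA   = {E,W}
  5. kcA   = {E,W,NE,S,NW,SE}
  6. ckcA  = {N}
  7. kckcA = {N,S,NW,SE}
  8. ckckcA = {E,W,NE}
applying k or c yields no new set

8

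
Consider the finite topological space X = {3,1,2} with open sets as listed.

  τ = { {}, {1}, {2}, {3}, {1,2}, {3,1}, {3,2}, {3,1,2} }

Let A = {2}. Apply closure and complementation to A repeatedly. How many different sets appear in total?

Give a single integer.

complement {3,1}; its interior {3,1}; cl(A) = X∖{3,1} = {2}
With k = closure, c = complement:
  1. A     = {2}
  2. cA    = {3,1}
k, c of each give nothing new

2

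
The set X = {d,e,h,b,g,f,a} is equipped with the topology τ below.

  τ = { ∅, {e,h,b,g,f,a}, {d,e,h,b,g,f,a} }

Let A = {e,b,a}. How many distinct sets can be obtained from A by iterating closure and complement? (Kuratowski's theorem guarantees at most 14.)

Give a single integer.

closure: X∖int(X∖A) = X∖∅ = {d,e,h,b,g,f,a}
Let k=closure and c=complement:
  1. A     = {e,b,a}
  2. kA    = {d,e,h,b,g,f,a}
  3. cA    = {d,h,g,f}
  4. ckA   = ∅
— saturated at 4

4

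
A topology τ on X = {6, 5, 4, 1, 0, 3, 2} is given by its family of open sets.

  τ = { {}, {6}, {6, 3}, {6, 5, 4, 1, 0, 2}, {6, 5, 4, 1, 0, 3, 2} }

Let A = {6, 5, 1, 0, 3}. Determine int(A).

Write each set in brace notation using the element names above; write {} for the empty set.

open subsets of A: {}, {6}, {6, 3}; so int(A) = {6, 3}

{6, 3}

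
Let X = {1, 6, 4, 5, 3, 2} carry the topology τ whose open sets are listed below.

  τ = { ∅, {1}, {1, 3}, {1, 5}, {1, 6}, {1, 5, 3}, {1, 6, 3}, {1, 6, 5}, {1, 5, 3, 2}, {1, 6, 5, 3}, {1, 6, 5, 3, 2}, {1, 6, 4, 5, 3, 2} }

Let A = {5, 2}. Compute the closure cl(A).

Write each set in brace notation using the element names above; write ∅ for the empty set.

{4, 5, 2}

cl via duality: int({1, 6, 4, 3}) = {1, 6, 3}, so X∖{1, 6, 3} = {4, 5, 2}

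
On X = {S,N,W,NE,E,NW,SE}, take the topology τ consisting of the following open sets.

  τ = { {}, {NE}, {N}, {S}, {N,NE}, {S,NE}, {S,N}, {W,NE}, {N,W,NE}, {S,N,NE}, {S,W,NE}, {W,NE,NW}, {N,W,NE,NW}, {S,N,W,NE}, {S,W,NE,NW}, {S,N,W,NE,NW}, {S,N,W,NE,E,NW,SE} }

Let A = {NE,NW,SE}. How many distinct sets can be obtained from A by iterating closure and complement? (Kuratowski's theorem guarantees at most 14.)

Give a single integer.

8

X∖A={S,N,W,E}, int(X∖A)={S,N}, hence cl(A)={W,NE,E,NW,SE}
Orbit (k=closure, c=complement):
  1. A     = {NE,NW,SE}
  2. kA    = {W,NE,E,NW,SE}
  3. cA    = {S,N,W,E}
  4. ckA   = {S,N}
  5. kcA   = {S,N,W,E,NW,SE}
  6. kckA  = {S,N,E,SE}
  7. ckcA  = {NE}
  8. ckckA = {W,NE,NW}
(closed under both — stop)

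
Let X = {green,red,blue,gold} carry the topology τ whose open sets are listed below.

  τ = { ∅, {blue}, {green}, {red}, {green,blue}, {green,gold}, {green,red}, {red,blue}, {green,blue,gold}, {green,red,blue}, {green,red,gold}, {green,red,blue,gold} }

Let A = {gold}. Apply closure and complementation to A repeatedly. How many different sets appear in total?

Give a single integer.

4

cl via duality: int({green,red,blue}) = {green,red,blue}, so X∖{green,red,blue} = {gold}
Write k for closure, c for complement:
  1. A     = {gold}
  2. cA    = {green,red,blue}
  3. kcA   = {green,red,blue,gold}
  4. ckcA  = ∅
applying k or c yields no new set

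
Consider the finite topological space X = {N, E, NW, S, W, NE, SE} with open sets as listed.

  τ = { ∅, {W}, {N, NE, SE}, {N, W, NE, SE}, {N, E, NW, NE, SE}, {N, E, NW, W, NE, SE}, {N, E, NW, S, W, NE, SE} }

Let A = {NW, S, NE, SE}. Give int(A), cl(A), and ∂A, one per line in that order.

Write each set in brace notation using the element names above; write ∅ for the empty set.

open subsets of A: ∅; so int(A) = ∅
closure: X∖int(X∖A) = X∖{W} = {N, E, NW, S, NE, SE}
∂A = {N, E, NW, S, NE, SE} minus ∅ = {N, E, NW, S, NE, SE}

int(A) = ∅
cl(A)  = {N, E, NW, S, NE, SE}
∂A     = {N, E, NW, S, NE, SE}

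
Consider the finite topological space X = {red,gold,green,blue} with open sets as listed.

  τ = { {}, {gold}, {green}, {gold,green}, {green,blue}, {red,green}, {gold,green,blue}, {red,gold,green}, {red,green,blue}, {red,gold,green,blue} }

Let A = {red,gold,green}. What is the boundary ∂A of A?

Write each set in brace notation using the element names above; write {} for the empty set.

{blue}

open subsets of A: {}, {gold}, {green}, {gold,green}, {red,green}, {red,gold,green}; so int(A) = {red,gold,green}
closure: X∖int(X∖A) = X∖{} = {red,gold,green,blue}
∂A = {red,gold,green,blue} minus {red,gold,green} = {blue}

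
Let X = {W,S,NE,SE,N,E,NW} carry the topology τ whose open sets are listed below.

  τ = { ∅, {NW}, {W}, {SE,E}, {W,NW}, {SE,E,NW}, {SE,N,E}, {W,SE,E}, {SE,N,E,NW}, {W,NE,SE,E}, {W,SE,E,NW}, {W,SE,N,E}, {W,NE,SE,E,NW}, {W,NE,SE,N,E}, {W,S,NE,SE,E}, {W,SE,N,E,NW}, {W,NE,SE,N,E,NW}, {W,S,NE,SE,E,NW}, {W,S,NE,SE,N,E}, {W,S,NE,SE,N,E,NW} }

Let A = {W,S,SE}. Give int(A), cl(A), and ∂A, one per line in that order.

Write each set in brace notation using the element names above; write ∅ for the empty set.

int(A) = {W}
cl(A)  = {W,S,NE,SE,N,E}
∂A     = {S,NE,SE,N,E}

U open, U⊆A: ∅, {W}. int(A) = ⋃ = {W}
X∖A={NE,N,E,NW}, int(X∖A)={NW}, hence cl(A)={W,S,NE,SE,N,E}
∂A: remove int from cl → {S,NE,SE,N,E}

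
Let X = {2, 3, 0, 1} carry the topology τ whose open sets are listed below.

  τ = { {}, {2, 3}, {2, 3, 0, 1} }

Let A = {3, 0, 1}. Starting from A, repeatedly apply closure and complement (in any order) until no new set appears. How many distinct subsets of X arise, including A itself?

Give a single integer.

4

closure: X∖int(X∖A) = X∖{} = {2, 3, 0, 1}
Let k=closure and c=complement:
  1. A     = {3, 0, 1}
  2. kA    = {2, 3, 0, 1}
  3. cA    = {2}
  4. ckA   = {}
— saturated at 4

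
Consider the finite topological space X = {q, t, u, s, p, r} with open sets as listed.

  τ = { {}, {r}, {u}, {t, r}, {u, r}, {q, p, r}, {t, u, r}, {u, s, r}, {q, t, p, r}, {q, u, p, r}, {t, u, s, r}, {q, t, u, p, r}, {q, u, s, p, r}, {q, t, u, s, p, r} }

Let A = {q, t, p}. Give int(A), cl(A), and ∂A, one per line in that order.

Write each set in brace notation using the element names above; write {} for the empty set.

int(A) = {}
cl(A)  = {q, t, p}
∂A     = {q, t, p}

interior: largest open inside A is {} (from {})
cl via duality: int({u, s, r}) = {u, s, r}, so X∖{u, s, r} = {q, t, p}
cl∖int = {q, t, p}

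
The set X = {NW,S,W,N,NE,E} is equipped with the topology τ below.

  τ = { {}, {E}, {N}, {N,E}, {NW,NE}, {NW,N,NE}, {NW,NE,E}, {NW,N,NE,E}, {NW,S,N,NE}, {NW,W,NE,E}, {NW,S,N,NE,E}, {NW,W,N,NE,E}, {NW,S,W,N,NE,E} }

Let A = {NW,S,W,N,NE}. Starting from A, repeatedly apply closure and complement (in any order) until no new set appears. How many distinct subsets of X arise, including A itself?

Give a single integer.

4

closure: X∖int(X∖A) = X∖{E} = {NW,S,W,N,NE}
Let k=closure and c=complement:
  1. A     = {NW,S,W,N,NE}
  2. cA    = {E}
  3. kcA   = {W,E}
  4. ckcA  = {NW,S,N,NE}
— saturated at 4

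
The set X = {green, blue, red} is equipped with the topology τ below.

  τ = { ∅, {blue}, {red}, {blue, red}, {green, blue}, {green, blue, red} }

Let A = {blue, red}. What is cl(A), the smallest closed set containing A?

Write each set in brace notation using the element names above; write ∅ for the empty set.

X∖A={green}, int(X∖A)=∅, hence cl(A)={green, blue, red}

{green, blue, red}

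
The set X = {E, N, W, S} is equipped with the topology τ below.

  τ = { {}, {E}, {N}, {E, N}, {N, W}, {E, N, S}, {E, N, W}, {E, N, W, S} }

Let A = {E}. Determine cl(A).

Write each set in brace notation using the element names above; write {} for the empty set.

{E, S}

complement {N, W, S}; its interior {N, W}; cl(A) = X∖{N, W} = {E, S}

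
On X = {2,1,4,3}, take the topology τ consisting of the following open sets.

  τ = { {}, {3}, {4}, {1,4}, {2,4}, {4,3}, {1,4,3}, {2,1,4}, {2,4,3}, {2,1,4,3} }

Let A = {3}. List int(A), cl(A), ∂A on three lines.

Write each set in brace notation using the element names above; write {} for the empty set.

int(A) = {3}
cl(A)  = {3}
∂A     = {}

opens ⊆ A: {}, {3}; union → int = {3}
complement {2,1,4}; its interior {2,1,4}; cl(A) = X∖{2,1,4} = {3}
boundary = {3} ∖ {3} = {}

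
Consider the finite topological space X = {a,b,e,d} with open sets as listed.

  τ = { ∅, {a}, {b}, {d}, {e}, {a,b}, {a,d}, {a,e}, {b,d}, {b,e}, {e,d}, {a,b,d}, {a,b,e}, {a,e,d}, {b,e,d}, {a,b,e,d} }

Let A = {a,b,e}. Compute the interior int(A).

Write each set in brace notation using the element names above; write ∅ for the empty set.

opens ⊆ A: ∅, {b}, {a}, {e}, {a,b}, {a,e}, {b,e}, {a,b,e}; union → int = {a,b,e}

{a,b,e}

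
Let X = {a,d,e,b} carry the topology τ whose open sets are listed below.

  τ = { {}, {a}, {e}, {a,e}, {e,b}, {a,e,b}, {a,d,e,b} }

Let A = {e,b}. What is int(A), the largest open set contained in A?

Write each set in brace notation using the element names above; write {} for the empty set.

{e,b}

open subsets of A: {}, {e}, {e,b}; so int(A) = {e,b}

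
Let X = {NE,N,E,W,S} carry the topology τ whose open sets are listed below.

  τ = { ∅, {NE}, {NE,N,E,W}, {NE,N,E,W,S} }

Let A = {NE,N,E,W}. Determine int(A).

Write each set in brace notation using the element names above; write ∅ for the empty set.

interior: largest open inside A is {NE,N,E,W} (from ∅, {NE}, {NE,N,E,W})

{NE,N,E,W}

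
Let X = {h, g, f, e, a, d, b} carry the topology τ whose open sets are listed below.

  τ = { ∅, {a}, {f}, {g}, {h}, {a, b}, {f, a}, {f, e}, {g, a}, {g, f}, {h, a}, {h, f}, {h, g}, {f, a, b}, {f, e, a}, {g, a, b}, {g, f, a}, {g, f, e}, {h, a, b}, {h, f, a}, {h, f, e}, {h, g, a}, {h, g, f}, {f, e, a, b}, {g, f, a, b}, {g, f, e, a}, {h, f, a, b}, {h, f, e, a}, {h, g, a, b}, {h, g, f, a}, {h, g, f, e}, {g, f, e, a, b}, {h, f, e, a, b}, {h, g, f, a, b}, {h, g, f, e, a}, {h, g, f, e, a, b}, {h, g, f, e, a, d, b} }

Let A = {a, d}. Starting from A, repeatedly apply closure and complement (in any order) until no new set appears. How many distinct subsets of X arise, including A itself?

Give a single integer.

complement {h, g, f, e, b}; its interior {h, g, f, e}; cl(A) = X∖{h, g, f, e} = {a, d, b}
With k = closure, c = complement:
  1. A     = {a, d}
  2. kA    = {a, d, b}
  3. cA    = {h, g, f, e, b}
  4. ckA   = {h, g, f, e}
  5. kcA   = {h, g, f, e, d, b}
  6. kckA  = {h, g, f, e, d}
  7. ckcA  = {a}
  8. ckckA = {a, b}
k, c of each give nothing new

8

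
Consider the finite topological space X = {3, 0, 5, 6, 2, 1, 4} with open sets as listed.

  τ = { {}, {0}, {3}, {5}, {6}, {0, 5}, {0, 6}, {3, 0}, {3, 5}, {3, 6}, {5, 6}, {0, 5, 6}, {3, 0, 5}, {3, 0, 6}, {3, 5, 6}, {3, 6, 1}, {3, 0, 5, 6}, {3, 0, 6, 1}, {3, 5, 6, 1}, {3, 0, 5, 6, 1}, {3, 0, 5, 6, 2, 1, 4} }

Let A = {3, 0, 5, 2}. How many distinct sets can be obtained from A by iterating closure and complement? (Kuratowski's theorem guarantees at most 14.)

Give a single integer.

closure: X∖int(X∖A) = X∖{6} = {3, 0, 5, 2, 1, 4}
Let k=closure and c=complement:
  1. A     = {3, 0, 5, 2}
  2. kA    = {3, 0, 5, 2, 1, 4}
  3. cA    = {6, 1, 4}
  4. ckA   = {6}
  5. kcA   = {6, 2, 1, 4}
  6. ckcA  = {3, 0, 5}
— saturated at 6

6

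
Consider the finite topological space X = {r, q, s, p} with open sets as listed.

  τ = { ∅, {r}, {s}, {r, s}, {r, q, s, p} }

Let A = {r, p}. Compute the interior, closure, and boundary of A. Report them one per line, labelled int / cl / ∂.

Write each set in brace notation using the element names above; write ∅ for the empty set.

U open, U⊆A: ∅, {r}. int(A) = ⋃ = {r}
X∖A={q, s}, int(X∖A)={s}, hence cl(A)={r, q, p}
∂A: remove int from cl → {q, p}

int(A) = {r}
cl(A)  = {r, q, p}
∂A     = {q, p}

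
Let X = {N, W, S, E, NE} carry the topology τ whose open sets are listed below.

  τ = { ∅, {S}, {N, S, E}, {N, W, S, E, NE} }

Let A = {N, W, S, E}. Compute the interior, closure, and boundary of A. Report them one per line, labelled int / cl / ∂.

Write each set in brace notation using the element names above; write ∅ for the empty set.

int(A) = {N, S, E}
cl(A)  = {N, W, S, E, NE}
∂A     = {W, NE}

interior: largest open inside A is {N, S, E} (from ∅, {S}, {N, S, E})
cl via duality: int({NE}) = ∅, so X∖∅ = {N, W, S, E, NE}
cl∖int = {W, NE}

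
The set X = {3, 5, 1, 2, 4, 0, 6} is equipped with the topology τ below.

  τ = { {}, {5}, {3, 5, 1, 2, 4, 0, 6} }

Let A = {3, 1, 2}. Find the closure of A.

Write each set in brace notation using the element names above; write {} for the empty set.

{3, 1, 2, 4, 0, 6}

X∖A={5, 4, 0, 6}, int(X∖A)={5}, hence cl(A)={3, 1, 2, 4, 0, 6}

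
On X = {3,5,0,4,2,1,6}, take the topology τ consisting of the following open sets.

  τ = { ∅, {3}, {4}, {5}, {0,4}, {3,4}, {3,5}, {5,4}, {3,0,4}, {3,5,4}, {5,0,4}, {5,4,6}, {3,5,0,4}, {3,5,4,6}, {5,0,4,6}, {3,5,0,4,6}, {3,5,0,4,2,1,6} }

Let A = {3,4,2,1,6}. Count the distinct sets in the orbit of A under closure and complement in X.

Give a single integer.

8

cl via duality: int({5,0}) = {5}, so X∖{5} = {3,0,4,2,1,6}
Write k for closure, c for complement:
  1. A     = {3,4,2,1,6}
  2. kA    = {3,0,4,2,1,6}
  3. cA    = {5,0}
  4. ckA   = {5}
  5. kcA   = {5,0,2,1,6}
  6. kckA  = {5,2,1,6}
  7. ckcA  = {3,4}
  8. ckckA = {3,0,4}
applying k or c yields no new set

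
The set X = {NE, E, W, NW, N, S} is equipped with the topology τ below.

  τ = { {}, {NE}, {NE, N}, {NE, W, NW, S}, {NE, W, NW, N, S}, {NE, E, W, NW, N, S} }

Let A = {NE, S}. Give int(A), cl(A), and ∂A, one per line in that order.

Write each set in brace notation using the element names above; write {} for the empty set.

U open, U⊆A: {}, {NE}. int(A) = ⋃ = {NE}
X∖A={E, W, NW, N}, int(X∖A)={}, hence cl(A)={NE, E, W, NW, N, S}
∂A: remove int from cl → {E, W, NW, N, S}

int(A) = {NE}
cl(A)  = {NE, E, W, NW, N, S}
∂A     = {E, W, NW, N, S}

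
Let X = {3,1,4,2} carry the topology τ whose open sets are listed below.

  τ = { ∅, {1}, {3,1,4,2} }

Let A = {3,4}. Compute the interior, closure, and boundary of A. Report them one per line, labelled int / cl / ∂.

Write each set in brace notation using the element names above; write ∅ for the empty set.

int(A) = ∅
cl(A)  = {3,4,2}
∂A     = {3,4,2}

interior: largest open inside A is ∅ (from ∅)
cl via duality: int({1,2}) = {1}, so X∖{1} = {3,4,2}
cl∖int = {3,4,2}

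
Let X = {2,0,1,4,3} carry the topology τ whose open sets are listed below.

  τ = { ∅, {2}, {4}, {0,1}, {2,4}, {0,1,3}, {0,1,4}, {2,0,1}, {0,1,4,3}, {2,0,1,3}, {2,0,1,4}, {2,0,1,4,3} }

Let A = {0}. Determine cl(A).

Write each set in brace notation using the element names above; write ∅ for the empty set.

complement {2,1,4,3}; its interior {2,4}; cl(A) = X∖{2,4} = {0,1,3}

{0,1,3}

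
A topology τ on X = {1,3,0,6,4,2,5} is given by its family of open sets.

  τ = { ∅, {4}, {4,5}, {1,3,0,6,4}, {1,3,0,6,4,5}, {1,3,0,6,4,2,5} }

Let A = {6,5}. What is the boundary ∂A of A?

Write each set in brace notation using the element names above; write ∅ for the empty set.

interior: largest open inside A is ∅ (from ∅)
cl via duality: int({1,3,0,4,2}) = {4}, so X∖{4} = {1,3,0,6,2,5}
cl∖int = {1,3,0,6,2,5}

{1,3,0,6,2,5}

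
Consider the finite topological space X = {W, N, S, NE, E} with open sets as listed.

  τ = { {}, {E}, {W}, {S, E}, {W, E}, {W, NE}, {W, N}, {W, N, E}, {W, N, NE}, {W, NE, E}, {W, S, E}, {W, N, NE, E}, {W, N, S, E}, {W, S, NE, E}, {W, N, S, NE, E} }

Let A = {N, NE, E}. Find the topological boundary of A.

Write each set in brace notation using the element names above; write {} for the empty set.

U open, U⊆A: {}, {E}. int(A) = ⋃ = {E}
X∖A={W, S}, int(X∖A)={W}, hence cl(A)={N, S, NE, E}
∂A: remove int from cl → {N, S, NE}

{N, S, NE}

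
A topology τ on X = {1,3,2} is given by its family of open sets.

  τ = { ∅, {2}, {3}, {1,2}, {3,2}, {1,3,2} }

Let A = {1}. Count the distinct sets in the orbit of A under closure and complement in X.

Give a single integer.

complement {3,2}; its interior {3,2}; cl(A) = X∖{3,2} = {1}
With k = closure, c = complement:
  1. A     = {1}
  2. cA    = {3,2}
  3. kcA   = {1,3,2}
  4. ckcA  = ∅
k, c of each give nothing new

4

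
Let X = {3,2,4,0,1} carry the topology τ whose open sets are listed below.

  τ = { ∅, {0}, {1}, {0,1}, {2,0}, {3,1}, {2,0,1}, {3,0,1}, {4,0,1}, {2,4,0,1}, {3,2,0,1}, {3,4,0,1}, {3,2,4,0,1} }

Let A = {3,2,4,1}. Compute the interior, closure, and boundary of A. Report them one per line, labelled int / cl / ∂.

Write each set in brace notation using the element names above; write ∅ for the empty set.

int(A) = {3,1}
cl(A)  = {3,2,4,1}
∂A     = {2,4}

open subsets of A: ∅, {1}, {3,1}; so int(A) = {3,1}
closure: X∖int(X∖A) = X∖{0} = {3,2,4,1}
∂A = {3,2,4,1} minus {3,1} = {2,4}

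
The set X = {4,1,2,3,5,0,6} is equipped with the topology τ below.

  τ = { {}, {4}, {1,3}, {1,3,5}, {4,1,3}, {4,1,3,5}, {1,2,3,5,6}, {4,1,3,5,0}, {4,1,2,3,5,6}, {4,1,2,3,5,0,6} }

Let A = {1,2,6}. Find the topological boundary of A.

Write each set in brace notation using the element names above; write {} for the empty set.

{1,2,3,5,0,6}

interior: largest open inside A is {} (from {})
cl via duality: int({4,3,5,0}) = {4}, so X∖{4} = {1,2,3,5,0,6}
cl∖int = {1,2,3,5,0,6}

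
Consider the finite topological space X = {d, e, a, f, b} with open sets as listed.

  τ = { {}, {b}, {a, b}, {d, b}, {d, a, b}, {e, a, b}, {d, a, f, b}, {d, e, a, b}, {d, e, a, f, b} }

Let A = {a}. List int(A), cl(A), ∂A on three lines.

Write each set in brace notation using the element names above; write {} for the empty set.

interior: largest open inside A is {} (from {})
cl via duality: int({d, e, f, b}) = {d, b}, so X∖{d, b} = {e, a, f}
cl∖int = {e, a, f}

int(A) = {}
cl(A)  = {e, a, f}
∂A     = {e, a, f}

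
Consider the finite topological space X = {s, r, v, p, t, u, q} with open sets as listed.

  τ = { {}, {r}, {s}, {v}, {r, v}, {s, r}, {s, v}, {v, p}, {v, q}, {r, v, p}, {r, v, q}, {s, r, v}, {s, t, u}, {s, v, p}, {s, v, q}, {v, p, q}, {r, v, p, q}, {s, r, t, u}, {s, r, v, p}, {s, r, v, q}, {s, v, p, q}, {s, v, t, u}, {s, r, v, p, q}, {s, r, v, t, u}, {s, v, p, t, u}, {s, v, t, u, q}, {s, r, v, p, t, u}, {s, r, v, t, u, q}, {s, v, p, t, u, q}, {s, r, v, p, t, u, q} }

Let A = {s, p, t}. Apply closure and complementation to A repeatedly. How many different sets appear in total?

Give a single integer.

8

complement {r, v, u, q}; its interior {r, v, q}; cl(A) = X∖{r, v, q} = {s, p, t, u}
With k = closure, c = complement:
  1. A     = {s, p, t}
  2. kA    = {s, p, t, u}
  3. cA    = {r, v, u, q}
  4. ckA   = {r, v, q}
  5. kcA   = {r, v, p, t, u, q}
  6. kckA  = {r, v, p, q}
  7. ckcA  = {s}
  8. ckckA = {s, t, u}
k, c of each give nothing new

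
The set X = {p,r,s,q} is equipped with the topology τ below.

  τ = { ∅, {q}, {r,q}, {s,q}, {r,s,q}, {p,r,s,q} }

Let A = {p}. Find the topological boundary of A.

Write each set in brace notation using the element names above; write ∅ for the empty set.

open subsets of A: ∅; so int(A) = ∅
closure: X∖int(X∖A) = X∖{r,s,q} = {p}
∂A = {p} minus ∅ = {p}

{p}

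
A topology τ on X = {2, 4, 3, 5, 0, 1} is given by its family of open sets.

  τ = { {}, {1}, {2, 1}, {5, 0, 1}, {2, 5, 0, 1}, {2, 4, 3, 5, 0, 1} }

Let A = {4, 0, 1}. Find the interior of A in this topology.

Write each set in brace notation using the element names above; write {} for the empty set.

{1}

open subsets of A: {}, {1}; so int(A) = {1}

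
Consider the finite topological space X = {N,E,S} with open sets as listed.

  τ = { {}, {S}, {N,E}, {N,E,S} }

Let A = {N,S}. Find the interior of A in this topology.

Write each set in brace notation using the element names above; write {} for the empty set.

{S}

opens ⊆ A: {}, {S}; union → int = {S}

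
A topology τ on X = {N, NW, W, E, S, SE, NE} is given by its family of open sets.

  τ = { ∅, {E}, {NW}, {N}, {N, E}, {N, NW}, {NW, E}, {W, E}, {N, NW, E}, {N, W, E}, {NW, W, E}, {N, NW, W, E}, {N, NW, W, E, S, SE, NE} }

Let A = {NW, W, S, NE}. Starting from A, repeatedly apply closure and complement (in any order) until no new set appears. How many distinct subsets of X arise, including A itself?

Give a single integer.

8

closure: X∖int(X∖A) = X∖{N, E} = {NW, W, S, SE, NE}
Let k=closure and c=complement:
  1. A     = {NW, W, S, NE}
  2. kA    = {NW, W, S, SE, NE}
  3. cA    = {N, E, SE}
  4. ckA   = {N, E}
  5. kcA   = {N, W, E, S, SE, NE}
  6. ckcA  = {NW}
  7. kckcA = {NW, S, SE, NE}
  8. ckckcA = {N, W, E}
— saturated at 8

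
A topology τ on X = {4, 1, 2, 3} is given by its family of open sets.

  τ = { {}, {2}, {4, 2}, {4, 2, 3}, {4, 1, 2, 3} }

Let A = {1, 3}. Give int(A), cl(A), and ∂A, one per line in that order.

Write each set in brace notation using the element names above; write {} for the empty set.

opens ⊆ A: {}; union → int = {}
complement {4, 2}; its interior {4, 2}; cl(A) = X∖{4, 2} = {1, 3}
boundary = {1, 3} ∖ {} = {1, 3}

int(A) = {}
cl(A)  = {1, 3}
∂A     = {1, 3}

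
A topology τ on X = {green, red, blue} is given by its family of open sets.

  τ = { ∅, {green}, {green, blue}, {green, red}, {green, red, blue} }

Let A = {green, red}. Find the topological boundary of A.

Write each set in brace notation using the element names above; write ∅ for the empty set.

open subsets of A: ∅, {green}, {green, red}; so int(A) = {green, red}
closure: X∖int(X∖A) = X∖∅ = {green, red, blue}
∂A = {green, red, blue} minus {green, red} = {blue}

{blue}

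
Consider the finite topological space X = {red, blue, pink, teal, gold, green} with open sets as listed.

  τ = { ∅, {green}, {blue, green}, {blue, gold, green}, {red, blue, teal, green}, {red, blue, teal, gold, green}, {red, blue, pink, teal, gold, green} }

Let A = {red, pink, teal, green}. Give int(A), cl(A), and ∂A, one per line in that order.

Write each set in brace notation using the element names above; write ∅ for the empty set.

int(A) = {green}
cl(A)  = {red, blue, pink, teal, gold, green}
∂A     = {red, blue, pink, teal, gold}

opens ⊆ A: ∅, {green}; union → int = {green}
complement {blue, gold}; its interior ∅; cl(A) = X∖∅ = {red, blue, pink, teal, gold, green}
boundary = {red, blue, pink, teal, gold, green} ∖ {green} = {red, blue, pink, teal, gold}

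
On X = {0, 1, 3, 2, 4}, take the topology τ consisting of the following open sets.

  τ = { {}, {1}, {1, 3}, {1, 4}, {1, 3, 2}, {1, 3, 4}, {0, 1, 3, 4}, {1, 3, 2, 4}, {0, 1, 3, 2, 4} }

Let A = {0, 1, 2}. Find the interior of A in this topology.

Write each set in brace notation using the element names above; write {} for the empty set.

opens ⊆ A: {}, {1}; union → int = {1}

{1}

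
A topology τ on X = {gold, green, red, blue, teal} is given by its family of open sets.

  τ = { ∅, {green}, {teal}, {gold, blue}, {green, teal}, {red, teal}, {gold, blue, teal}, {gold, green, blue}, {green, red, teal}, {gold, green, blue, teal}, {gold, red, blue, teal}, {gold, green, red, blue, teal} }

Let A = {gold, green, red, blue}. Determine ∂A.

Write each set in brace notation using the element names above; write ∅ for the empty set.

{red}

interior: largest open inside A is {gold, green, blue} (from ∅, {green}, {gold, blue}, {gold, green, blue})
cl via duality: int({teal}) = {teal}, so X∖{teal} = {gold, green, red, blue}
cl∖int = {red}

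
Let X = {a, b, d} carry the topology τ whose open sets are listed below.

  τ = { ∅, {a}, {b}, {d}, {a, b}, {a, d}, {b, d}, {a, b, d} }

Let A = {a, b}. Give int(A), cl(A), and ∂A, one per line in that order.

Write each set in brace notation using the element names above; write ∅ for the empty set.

interior: largest open inside A is {a, b} (from ∅, {b}, {a}, {a, b})
cl via duality: int({d}) = {d}, so X∖{d} = {a, b}
cl∖int = ∅

int(A) = {a, b}
cl(A)  = {a, b}
∂A     = ∅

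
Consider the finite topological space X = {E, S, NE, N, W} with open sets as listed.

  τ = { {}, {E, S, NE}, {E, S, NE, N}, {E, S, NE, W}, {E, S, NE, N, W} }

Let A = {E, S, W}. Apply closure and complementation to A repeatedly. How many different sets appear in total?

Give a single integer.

4

closure: X∖int(X∖A) = X∖{} = {E, S, NE, N, W}
Let k=closure and c=complement:
  1. A     = {E, S, W}
  2. kA    = {E, S, NE, N, W}
  3. cA    = {NE, N}
  4. ckA   = {}
— saturated at 4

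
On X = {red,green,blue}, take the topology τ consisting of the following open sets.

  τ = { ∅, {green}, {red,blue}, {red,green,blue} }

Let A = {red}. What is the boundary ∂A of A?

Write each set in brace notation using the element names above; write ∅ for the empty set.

{red,blue}

interior: largest open inside A is ∅ (from ∅)
cl via duality: int({green,blue}) = {green}, so X∖{green} = {red,blue}
cl∖int = {red,blue}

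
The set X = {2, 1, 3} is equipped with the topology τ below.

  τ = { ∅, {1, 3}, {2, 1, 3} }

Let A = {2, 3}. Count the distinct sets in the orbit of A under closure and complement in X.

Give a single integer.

X∖A={1}, int(X∖A)=∅, hence cl(A)={2, 1, 3}
Orbit (k=closure, c=complement):
  1. A     = {2, 3}
  2. kA    = {2, 1, 3}
  3. cA    = {1}
  4. ckA   = ∅
(closed under both — stop)

4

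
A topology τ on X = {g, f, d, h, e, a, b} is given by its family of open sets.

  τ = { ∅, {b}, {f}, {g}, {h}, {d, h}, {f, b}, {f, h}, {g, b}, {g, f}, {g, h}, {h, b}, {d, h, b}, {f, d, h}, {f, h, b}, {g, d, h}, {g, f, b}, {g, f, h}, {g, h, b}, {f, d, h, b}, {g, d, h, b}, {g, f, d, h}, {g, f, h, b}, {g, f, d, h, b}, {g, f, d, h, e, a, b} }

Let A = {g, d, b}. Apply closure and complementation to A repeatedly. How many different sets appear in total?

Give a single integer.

closure: X∖int(X∖A) = X∖{f, h} = {g, d, e, a, b}
Let k=closure and c=complement:
  1. A     = {g, d, b}
  2. kA    = {g, d, e, a, b}
  3. cA    = {f, h, e, a}
  4. ckA   = {f, h}
  5. kcA   = {f, d, h, e, a}
  6. ckcA  = {g, b}
  7. kckcA = {g, e, a, b}
  8. ckckcA = {f, d, h}
— saturated at 8

8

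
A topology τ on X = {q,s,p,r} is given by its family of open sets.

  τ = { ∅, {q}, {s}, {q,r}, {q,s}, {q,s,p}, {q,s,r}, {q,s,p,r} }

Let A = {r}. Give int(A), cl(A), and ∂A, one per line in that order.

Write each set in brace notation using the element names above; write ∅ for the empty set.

int(A) = ∅
cl(A)  = {r}
∂A     = {r}

open subsets of A: ∅; so int(A) = ∅
closure: X∖int(X∖A) = X∖{q,s,p} = {r}
∂A = {r} minus ∅ = {r}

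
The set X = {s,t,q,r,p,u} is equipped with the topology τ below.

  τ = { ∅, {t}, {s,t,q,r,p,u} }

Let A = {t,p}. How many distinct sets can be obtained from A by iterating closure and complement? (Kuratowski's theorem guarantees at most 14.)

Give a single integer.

complement {s,q,r,u}; its interior ∅; cl(A) = X∖∅ = {s,t,q,r,p,u}
With k = closure, c = complement:
  1. A     = {t,p}
  2. kA    = {s,t,q,r,p,u}
  3. cA    = {s,q,r,u}
  4. ckA   = ∅
  5. kcA   = {s,q,r,p,u}
  6. ckcA  = {t}
k, c of each give nothing new

6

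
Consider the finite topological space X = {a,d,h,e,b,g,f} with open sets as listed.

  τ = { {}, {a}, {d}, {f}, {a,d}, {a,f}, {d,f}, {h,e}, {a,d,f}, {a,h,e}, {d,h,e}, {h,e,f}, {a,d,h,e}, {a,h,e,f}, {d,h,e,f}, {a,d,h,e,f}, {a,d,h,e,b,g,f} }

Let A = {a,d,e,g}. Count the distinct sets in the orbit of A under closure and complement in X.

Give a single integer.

closure: X∖int(X∖A) = X∖{f} = {a,d,h,e,b,g}
Let k=closure and c=complement:
  1. A     = {a,d,e,g}
  2. kA    = {a,d,h,e,b,g}
  3. cA    = {h,b,f}
  4. ckA   = {f}
  5. kcA   = {h,e,b,g,f}
  6. kckA  = {b,g,f}
  7. ckcA  = {a,d}
  8. ckckA = {a,d,h,e}
  9. kckcA = {a,d,b,g}
  10. ckckcA = {h,e,f}
— saturated at 10

10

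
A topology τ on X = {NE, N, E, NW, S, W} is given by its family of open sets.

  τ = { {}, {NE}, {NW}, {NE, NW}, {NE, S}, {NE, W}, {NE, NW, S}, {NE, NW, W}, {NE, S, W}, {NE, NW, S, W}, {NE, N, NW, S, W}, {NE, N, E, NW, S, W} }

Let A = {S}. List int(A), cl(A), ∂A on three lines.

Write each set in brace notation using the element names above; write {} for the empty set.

int(A) = {}
cl(A)  = {N, E, S}
∂A     = {N, E, S}

U open, U⊆A: {}. int(A) = ⋃ = {}
X∖A={NE, N, E, NW, W}, int(X∖A)={NE, NW, W}, hence cl(A)={N, E, S}
∂A: remove int from cl → {N, E, S}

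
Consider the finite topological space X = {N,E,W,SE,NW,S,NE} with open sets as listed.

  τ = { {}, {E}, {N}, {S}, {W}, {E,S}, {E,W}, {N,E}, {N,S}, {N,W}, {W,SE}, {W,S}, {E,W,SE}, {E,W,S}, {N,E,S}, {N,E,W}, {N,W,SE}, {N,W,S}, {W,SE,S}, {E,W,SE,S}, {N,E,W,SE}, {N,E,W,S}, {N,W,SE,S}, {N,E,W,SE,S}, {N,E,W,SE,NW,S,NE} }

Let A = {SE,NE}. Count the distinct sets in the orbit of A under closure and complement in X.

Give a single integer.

6

X∖A={N,E,W,NW,S}, int(X∖A)={N,E,W,S}, hence cl(A)={SE,NW,NE}
Orbit (k=closure, c=complement):
  1. A     = {SE,NE}
  2. kA    = {SE,NW,NE}
  3. cA    = {N,E,W,NW,S}
  4. ckA   = {N,E,W,S}
  5. kcA   = {N,E,W,SE,NW,S,NE}
  6. ckcA  = {}
(closed under both — stop)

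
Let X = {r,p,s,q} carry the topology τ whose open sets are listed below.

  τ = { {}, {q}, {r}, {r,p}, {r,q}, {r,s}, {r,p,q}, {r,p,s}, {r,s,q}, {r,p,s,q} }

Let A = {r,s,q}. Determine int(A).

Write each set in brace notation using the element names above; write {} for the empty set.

{r,s,q}

opens ⊆ A: {}, {q}, {r}, {r,q}, {r,s}, {r,s,q}; union → int = {r,s,q}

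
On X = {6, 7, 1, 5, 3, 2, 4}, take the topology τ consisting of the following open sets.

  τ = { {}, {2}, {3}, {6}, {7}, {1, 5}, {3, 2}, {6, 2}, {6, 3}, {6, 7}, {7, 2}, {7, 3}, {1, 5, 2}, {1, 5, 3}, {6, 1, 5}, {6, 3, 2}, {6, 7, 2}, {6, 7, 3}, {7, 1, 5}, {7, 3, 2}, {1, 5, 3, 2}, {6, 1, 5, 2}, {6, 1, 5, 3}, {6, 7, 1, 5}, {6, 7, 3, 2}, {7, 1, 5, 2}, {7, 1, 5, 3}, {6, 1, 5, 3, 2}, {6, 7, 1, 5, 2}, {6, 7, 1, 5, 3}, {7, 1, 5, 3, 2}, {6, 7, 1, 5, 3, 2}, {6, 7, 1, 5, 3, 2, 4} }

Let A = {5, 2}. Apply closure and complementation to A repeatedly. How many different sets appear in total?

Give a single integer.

complement {6, 7, 1, 3, 4}; its interior {6, 7, 3}; cl(A) = X∖{6, 7, 3} = {1, 5, 2, 4}
With k = closure, c = complement:
  1. A     = {5, 2}
  2. kA    = {1, 5, 2, 4}
  3. cA    = {6, 7, 1, 3, 4}
  4. ckA   = {6, 7, 3}
  5. kcA   = {6, 7, 1, 5, 3, 4}
  6. kckA  = {6, 7, 3, 4}
  7. ckcA  = {2}
  8. ckckA = {1, 5, 2}
  9. kckcA = {2, 4}
  10. ckckcA = {6, 7, 1, 5, 3}
k, c of each give nothing new

10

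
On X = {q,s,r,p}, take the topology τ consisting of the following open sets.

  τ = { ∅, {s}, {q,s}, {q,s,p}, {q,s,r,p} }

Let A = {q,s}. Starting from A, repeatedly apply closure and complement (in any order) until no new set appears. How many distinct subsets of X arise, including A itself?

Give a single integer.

4

complement {r,p}; its interior ∅; cl(A) = X∖∅ = {q,s,r,p}
With k = closure, c = complement:
  1. A     = {q,s}
  2. kA    = {q,s,r,p}
  3. cA    = {r,p}
  4. ckA   = ∅
k, c of each give nothing new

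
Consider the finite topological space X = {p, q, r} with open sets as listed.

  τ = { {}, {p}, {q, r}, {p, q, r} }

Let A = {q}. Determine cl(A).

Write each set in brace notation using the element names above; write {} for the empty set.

cl via duality: int({p, r}) = {p}, so X∖{p} = {q, r}

{q, r}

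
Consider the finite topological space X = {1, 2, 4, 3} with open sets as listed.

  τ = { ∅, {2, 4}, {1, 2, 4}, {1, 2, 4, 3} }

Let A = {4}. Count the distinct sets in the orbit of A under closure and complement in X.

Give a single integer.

4

complement {1, 2, 3}; its interior ∅; cl(A) = X∖∅ = {1, 2, 4, 3}
With k = closure, c = complement:
  1. A     = {4}
  2. kA    = {1, 2, 4, 3}
  3. cA    = {1, 2, 3}
  4. ckA   = ∅
k, c of each give nothing new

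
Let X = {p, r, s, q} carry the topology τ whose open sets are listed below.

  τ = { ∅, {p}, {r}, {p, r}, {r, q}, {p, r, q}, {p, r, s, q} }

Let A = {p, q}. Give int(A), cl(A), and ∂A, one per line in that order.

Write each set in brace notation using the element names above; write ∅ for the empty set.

interior: largest open inside A is {p} (from ∅, {p})
cl via duality: int({r, s}) = {r}, so X∖{r} = {p, s, q}
cl∖int = {s, q}

int(A) = {p}
cl(A)  = {p, s, q}
∂A     = {s, q}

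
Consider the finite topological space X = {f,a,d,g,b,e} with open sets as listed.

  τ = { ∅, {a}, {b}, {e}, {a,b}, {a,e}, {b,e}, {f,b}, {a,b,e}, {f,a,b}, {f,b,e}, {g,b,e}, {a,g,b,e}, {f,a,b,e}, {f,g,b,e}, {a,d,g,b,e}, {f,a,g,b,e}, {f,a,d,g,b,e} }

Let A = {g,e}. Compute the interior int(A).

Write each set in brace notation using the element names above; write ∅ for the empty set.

{e}

interior: largest open inside A is {e} (from ∅, {e})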